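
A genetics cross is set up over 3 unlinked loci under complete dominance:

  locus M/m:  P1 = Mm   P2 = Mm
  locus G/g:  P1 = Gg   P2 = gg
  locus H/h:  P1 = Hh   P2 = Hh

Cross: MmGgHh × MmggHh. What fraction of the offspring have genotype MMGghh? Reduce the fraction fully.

MmGgHh gametes: MGH×1, MGh×1, MgH×1, Mgh×1, mGH×1, mGh×1, mgH×1, mgh×1
MmggHh gametes: MgH×2, Mgh×2, mgH×2, mgh×2
MmGgHh×MmggHh grid (8·8=64): MMGgHH=2 MMGgHh=4 MMGghh=2 MMggHH=2 MMggHh=4 MMgghh=2 MmGgHH=4 MmGgHh=8 MmGghh=4 MmggHH=4 MmggHh=8 Mmgghh=4 mmGgHH=2 mmGgHh=4 mmGghh=2 mmggHH=2 mmggHh=4 mmgghh=2
MMGghh hits 2/64; gcd=2; 2÷2/64÷2 = 1/32

P(MMGghh) = 1/32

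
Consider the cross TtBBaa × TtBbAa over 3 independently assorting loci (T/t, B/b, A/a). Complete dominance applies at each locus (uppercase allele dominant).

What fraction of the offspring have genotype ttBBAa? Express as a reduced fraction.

TtBBaa gametes: TBa×4, tBa×4
TtBbAa gametes: TBA×1, TBa×1, TbA×1, Tba×1, tBA×1, tBa×1, tbA×1, tba×1
TtBBaa×TtBbAa grid (8·8=64): TTBBAa=4 TTBBaa=4 TTBbAa=4 TTBbaa=4 TtBBAa=8 TtBBaa=8 TtBbAa=8 TtBbaa=8 ttBBAa=4 ttBBaa=4 ttBbAa=4 ttBbaa=4
ttBBAa hits 4/64; gcd=4; 4÷4/64÷4 = 1/16

P(ttBBAa) = 1/16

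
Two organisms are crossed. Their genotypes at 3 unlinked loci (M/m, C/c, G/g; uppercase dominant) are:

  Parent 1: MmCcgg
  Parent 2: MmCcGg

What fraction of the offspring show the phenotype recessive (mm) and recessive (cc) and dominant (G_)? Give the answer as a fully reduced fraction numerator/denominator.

MmCcgg gametes: MCg×2, Mcg×2, mCg×2, mcg×2
MmCcGg gametes: MCG×1, MCg×1, McG×1, Mcg×1, mCG×1, mCg×1, mcG×1, mcg×1
MmCcgg×MmCcGg grid (8·8=64): MMCCGg=2 MMCCgg=2 MMCcGg=4 MMCcgg=4 MMccGg=2 MMccgg=2 MmCCGg=4 MmCCgg=4 MmCcGg=8 MmCcgg=8 MmccGg=4 Mmccgg=4 mmCCGg=2 mmCCgg=2 mmCcGg=4 mmCcgg=4 mmccGg=2 mmccgg=2
mm cc G_ hits 2/64; gcd=2; 2÷2/64÷2 = 1/32

P(mm cc G_) = 1/32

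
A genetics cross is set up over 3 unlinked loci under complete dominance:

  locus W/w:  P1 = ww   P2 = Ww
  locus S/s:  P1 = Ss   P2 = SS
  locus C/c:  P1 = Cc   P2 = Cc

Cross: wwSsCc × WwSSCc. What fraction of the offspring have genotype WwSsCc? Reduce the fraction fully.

wwSsCc gametes: wSC×2, wSc×2, wsC×2, wsc×2
WwSSCc gametes: WSC×2, WSc×2, wSC×2, wSc×2
wwSsCc×WwSSCc grid (8·8=64): WwSSCC=4 WwSSCc=8 WwSScc=4 WwSsCC=4 WwSsCc=8 WwSscc=4 wwSSCC=4 wwSSCc=8 wwSScc=4 wwSsCC=4 wwSsCc=8 wwSscc=4
WwSsCc hits 8/64; gcd=8; 8÷8/64÷8 = 1/8

P(WwSsCc) = 1/8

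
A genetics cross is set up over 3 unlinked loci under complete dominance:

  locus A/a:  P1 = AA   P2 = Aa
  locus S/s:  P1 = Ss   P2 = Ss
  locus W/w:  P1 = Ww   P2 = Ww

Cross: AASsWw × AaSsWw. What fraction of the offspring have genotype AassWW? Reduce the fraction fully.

AASsWw gametes: ASW×2, ASw×2, AsW×2, Asw×2
AaSsWw gametes: ASW×1, ASw×1, AsW×1, Asw×1, aSW×1, aSw×1, asW×1, asw×1
AASsWw×AaSsWw grid (8·8=64): AASSWW=2 AASSWw=4 AASSww=2 AASsWW=4 AASsWw=8 AASsww=4 AAssWW=2 AAssWw=4 AAssww=2 AaSSWW=2 AaSSWw=4 AaSSww=2 AaSsWW=4 AaSsWw=8 AaSsww=4 AassWW=2 AassWw=4 Aassww=2
AassWW hits 2/64; gcd=2; 2÷2/64÷2 = 1/32

P(AassWW) = 1/32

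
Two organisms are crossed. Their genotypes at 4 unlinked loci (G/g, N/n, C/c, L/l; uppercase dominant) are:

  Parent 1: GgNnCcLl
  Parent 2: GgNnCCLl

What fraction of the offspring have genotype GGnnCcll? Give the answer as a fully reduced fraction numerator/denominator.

GgNnCcLl gametes: GNCL×1, GNCl×1, GNcL×1, GNcl×1, GnCL×1, GnCl×1, GncL×1, Gncl×1, gNCL×1, gNCl×1, gNcL×1, gNcl×1, gnCL×1, gnCl×1, gncL×1, gncl×1
GgNnCCLl gametes: GNCL×2, GNCl×2, GnCL×2, GnCl×2, gNCL×2, gNCl×2, gnCL×2, gnCl×2
GgNnCcLl×GgNnCCLl grid (16·16=256): GGNNCCLL=2 GGNNCCLl=4 GGNNCCll=2 GGNNCcLL=2 GGNNCcLl=4 GGNNCcll=2 GGNnCCLL=4 GGNnCCLl=8 GGNnCCll=4 GGNnCcLL=4 GGNnCcLl=8 GGNnCcll=4 GGnnCCLL=2 GGnnCCLl=4 GGnnCCll=2 GGnnCcLL=2 GGnnCcLl=4 GGnnCcll=2 GgNNCCLL=4 GgNNCCLl=8 GgNNCCll=4 GgNNCcLL=4 GgNNCcLl=8 GgNNCcll=4 GgNnCCLL=8 GgNnCCLl=16 GgNnCCll=8 GgNnCcLL=8 GgNnCcLl=16 GgNnCcll=8 GgnnCCLL=4 GgnnCCLl=8 GgnnCCll=4 GgnnCcLL=4 GgnnCcLl=8 GgnnCcll=4 ggNNCCLL=2 ggNNCCLl=4 ggNNCCll=2 ggNNCcLL=2 ggNNCcLl=4 ggNNCcll=2 ggNnCCLL=4 ggNnCCLl=8 ggNnCCll=4 ggNnCcLL=4 ggNnCcLl=8 ggNnCcll=4 ggnnCCLL=2 ggnnCCLl=4 ggnnCCll=2 ggnnCcLL=2 ggnnCcLl=4 ggnnCcll=2
GGnnCcll hits 2/256; gcd=2; 2÷2/256÷2 = 1/128

P(GGnnCcll) = 1/128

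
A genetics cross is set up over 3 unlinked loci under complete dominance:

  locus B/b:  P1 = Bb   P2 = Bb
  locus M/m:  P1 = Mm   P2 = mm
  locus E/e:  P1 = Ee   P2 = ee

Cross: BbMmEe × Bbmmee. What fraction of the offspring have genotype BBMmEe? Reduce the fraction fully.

P(BBMmEe) = 1/16

BbMmEe gametes: BME×1, BMe×1, BmE×1, Bme×1, bME×1, bMe×1, bmE×1, bme×1
Bbmmee gametes: Bme×4, bme×4
BbMmEe×Bbmmee grid (8·8=64): BBMmEe=4 BBMmee=4 BBmmEe=4 BBmmee=4 BbMmEe=8 BbMmee=8 BbmmEe=8 Bbmmee=8 bbMmEe=4 bbMmee=4 bbmmEe=4 bbmmee=4
BBMmEe hits 4/64; gcd=4; 4÷4/64÷4 = 1/16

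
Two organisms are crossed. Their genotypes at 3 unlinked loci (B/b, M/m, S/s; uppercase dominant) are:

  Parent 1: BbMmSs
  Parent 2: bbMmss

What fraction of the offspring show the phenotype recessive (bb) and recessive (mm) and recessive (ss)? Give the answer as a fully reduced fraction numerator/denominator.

BbMmSs gametes: BMS×1, BMs×1, BmS×1, Bms×1, bMS×1, bMs×1, bmS×1, bms×1
bbMmss gametes: bMs×4, bms×4
BbMmSs×bbMmss grid (8·8=64): BbMMSs=4 BbMMss=4 BbMmSs=8 BbMmss=8 BbmmSs=4 Bbmmss=4 bbMMSs=4 bbMMss=4 bbMmSs=8 bbMmss=8 bbmmSs=4 bbmmss=4
bb mm ss hits 4/64; gcd=4; 4÷4/64÷4 = 1/16

P(bb mm ss) = 1/16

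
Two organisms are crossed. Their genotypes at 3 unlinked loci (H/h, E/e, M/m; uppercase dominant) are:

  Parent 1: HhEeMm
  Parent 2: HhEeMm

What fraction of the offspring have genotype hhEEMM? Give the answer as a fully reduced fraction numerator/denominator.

P(hhEEMM) = 1/64

HhEeMm gametes: HEM×1, HEm×1, HeM×1, Hem×1, hEM×1, hEm×1, heM×1, hem×1
HhEeMm gametes: HEM×1, HEm×1, HeM×1, Hem×1, hEM×1, hEm×1, heM×1, hem×1
HhEeMm×HhEeMm grid (8·8=64): HHEEMM=1 HHEEMm=2 HHEEmm=1 HHEeMM=2 HHEeMm=4 HHEemm=2 HHeeMM=1 HHeeMm=2 HHeemm=1 HhEEMM=2 HhEEMm=4 HhEEmm=2 HhEeMM=4 HhEeMm=8 HhEemm=4 HheeMM=2 HheeMm=4 Hheemm=2 hhEEMM=1 hhEEMm=2 hhEEmm=1 hhEeMM=2 hhEeMm=4 hhEemm=2 hheeMM=1 hheeMm=2 hheemm=1
hhEEMM hits 1/64; gcd=1; 1÷1/64÷1 = 1/64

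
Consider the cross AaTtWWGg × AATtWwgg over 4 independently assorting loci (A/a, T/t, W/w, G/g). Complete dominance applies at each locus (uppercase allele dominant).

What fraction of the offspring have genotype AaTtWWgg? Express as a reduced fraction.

AaTtWWGg gametes: ATWG×2, ATWg×2, AtWG×2, AtWg×2, aTWG×2, aTWg×2, atWG×2, atWg×2
AATtWwgg gametes: ATWg×4, ATwg×4, AtWg×4, Atwg×4
AaTtWWGg×AATtWwgg grid (16·16=256): AATTWWGg=8 AATTWWgg=8 AATTWwGg=8 AATTWwgg=8 AATtWWGg=16 AATtWWgg=16 AATtWwGg=16 AATtWwgg=16 AAttWWGg=8 AAttWWgg=8 AAttWwGg=8 AAttWwgg=8 AaTTWWGg=8 AaTTWWgg=8 AaTTWwGg=8 AaTTWwgg=8 AaTtWWGg=16 AaTtWWgg=16 AaTtWwGg=16 AaTtWwgg=16 AattWWGg=8 AattWWgg=8 AattWwGg=8 AattWwgg=8
AaTtWWgg hits 16/256; gcd=16; 16÷16/256÷16 = 1/16

P(AaTtWWgg) = 1/16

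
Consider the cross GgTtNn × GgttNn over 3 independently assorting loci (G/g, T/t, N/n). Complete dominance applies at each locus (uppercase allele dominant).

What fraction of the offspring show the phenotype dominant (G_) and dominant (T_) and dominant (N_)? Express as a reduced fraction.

P(G_ T_ N_) = 9/32

GgTtNn gametes: GTN×1, GTn×1, GtN×1, Gtn×1, gTN×1, gTn×1, gtN×1, gtn×1
GgttNn gametes: GtN×2, Gtn×2, gtN×2, gtn×2
GgTtNn×GgttNn grid (8·8=64): GGTtNN=2 GGTtNn=4 GGTtnn=2 GGttNN=2 GGttNn=4 GGttnn=2 GgTtNN=4 GgTtNn=8 GgTtnn=4 GgttNN=4 GgttNn=8 Ggttnn=4 ggTtNN=2 ggTtNn=4 ggTtnn=2 ggttNN=2 ggttNn=4 ggttnn=2
G_ T_ N_ hits 18/64; gcd=2; 18÷2/64÷2 = 9/32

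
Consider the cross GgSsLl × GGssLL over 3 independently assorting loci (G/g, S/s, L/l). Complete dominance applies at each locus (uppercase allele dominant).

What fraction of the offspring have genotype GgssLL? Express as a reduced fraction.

P(GgssLL) = 1/8

GgSsLl gametes: GSL×1, GSl×1, GsL×1, Gsl×1, gSL×1, gSl×1, gsL×1, gsl×1
GGssLL gametes: GsL×8
GgSsLl×GGssLL grid (8·8=64): GGSsLL=8 GGSsLl=8 GGssLL=8 GGssLl=8 GgSsLL=8 GgSsLl=8 GgssLL=8 GgssLl=8
GgssLL hits 8/64; gcd=8; 8÷8/64÷8 = 1/8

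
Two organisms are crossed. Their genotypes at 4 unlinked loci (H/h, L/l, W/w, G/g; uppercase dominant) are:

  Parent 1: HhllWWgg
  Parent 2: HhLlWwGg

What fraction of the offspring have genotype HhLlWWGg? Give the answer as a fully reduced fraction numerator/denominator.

P(HhLlWWGg) = 1/16

HhllWWgg gametes: HlWg×8, hlWg×8
HhLlWwGg gametes: HLWG×1, HLWg×1, HLwG×1, HLwg×1, HlWG×1, HlWg×1, HlwG×1, Hlwg×1, hLWG×1, hLWg×1, hLwG×1, hLwg×1, hlWG×1, hlWg×1, hlwG×1, hlwg×1
HhllWWgg×HhLlWwGg grid (16·16=256): HHLlWWGg=8 HHLlWWgg=8 HHLlWwGg=8 HHLlWwgg=8 HHllWWGg=8 HHllWWgg=8 HHllWwGg=8 HHllWwgg=8 HhLlWWGg=16 HhLlWWgg=16 HhLlWwGg=16 HhLlWwgg=16 HhllWWGg=16 HhllWWgg=16 HhllWwGg=16 HhllWwgg=16 hhLlWWGg=8 hhLlWWgg=8 hhLlWwGg=8 hhLlWwgg=8 hhllWWGg=8 hhllWWgg=8 hhllWwGg=8 hhllWwgg=8
HhLlWWGg hits 16/256; gcd=16; 16÷16/256÷16 = 1/16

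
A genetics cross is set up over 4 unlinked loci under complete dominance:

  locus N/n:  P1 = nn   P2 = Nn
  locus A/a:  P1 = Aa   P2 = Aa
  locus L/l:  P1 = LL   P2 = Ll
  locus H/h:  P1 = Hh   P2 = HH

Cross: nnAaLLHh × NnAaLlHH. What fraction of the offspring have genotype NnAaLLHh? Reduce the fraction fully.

nnAaLLHh gametes: nALH×4, nALh×4, naLH×4, naLh×4
NnAaLlHH gametes: NALH×2, NAlH×2, NaLH×2, NalH×2, nALH×2, nAlH×2, naLH×2, nalH×2
nnAaLLHh×NnAaLlHH grid (16·16=256): NnAALLHH=8 NnAALLHh=8 NnAALlHH=8 NnAALlHh=8 NnAaLLHH=16 NnAaLLHh=16 NnAaLlHH=16 NnAaLlHh=16 NnaaLLHH=8 NnaaLLHh=8 NnaaLlHH=8 NnaaLlHh=8 nnAALLHH=8 nnAALLHh=8 nnAALlHH=8 nnAALlHh=8 nnAaLLHH=16 nnAaLLHh=16 nnAaLlHH=16 nnAaLlHh=16 nnaaLLHH=8 nnaaLLHh=8 nnaaLlHH=8 nnaaLlHh=8
NnAaLLHh hits 16/256; gcd=16; 16÷16/256÷16 = 1/16

P(NnAaLLHh) = 1/16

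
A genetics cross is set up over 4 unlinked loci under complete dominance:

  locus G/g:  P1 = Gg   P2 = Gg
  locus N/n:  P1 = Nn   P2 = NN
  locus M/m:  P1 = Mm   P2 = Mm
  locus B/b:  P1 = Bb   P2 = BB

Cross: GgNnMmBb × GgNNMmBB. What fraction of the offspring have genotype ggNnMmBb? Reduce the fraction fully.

GgNnMmBb gametes: GNMB×1, GNMb×1, GNmB×1, GNmb×1, GnMB×1, GnMb×1, GnmB×1, Gnmb×1, gNMB×1, gNMb×1, gNmB×1, gNmb×1, gnMB×1, gnMb×1, gnmB×1, gnmb×1
GgNNMmBB gametes: GNMB×4, GNmB×4, gNMB×4, gNmB×4
GgNnMmBb×GgNNMmBB grid (16·16=256): GGNNMMBB=4 GGNNMMBb=4 GGNNMmBB=8 GGNNMmBb=8 GGNNmmBB=4 GGNNmmBb=4 GGNnMMBB=4 GGNnMMBb=4 GGNnMmBB=8 GGNnMmBb=8 GGNnmmBB=4 GGNnmmBb=4 GgNNMMBB=8 GgNNMMBb=8 GgNNMmBB=16 GgNNMmBb=16 GgNNmmBB=8 GgNNmmBb=8 GgNnMMBB=8 GgNnMMBb=8 GgNnMmBB=16 GgNnMmBb=16 GgNnmmBB=8 GgNnmmBb=8 ggNNMMBB=4 ggNNMMBb=4 ggNNMmBB=8 ggNNMmBb=8 ggNNmmBB=4 ggNNmmBb=4 ggNnMMBB=4 ggNnMMBb=4 ggNnMmBB=8 ggNnMmBb=8 ggNnmmBB=4 ggNnmmBb=4
ggNnMmBb hits 8/256; gcd=8; 8÷8/256÷8 = 1/32

P(ggNnMmBb) = 1/32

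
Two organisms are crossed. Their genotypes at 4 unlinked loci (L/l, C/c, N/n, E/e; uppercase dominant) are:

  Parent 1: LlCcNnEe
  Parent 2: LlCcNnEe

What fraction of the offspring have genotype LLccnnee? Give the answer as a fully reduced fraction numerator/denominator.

LlCcNnEe gametes: LCNE×1, LCNe×1, LCnE×1, LCne×1, LcNE×1, LcNe×1, LcnE×1, Lcne×1, lCNE×1, lCNe×1, lCnE×1, lCne×1, lcNE×1, lcNe×1, lcnE×1, lcne×1
LlCcNnEe gametes: LCNE×1, LCNe×1, LCnE×1, LCne×1, LcNE×1, LcNe×1, LcnE×1, Lcne×1, lCNE×1, lCNe×1, lCnE×1, lCne×1, lcNE×1, lcNe×1, lcnE×1, lcne×1
LlCcNnEe×LlCcNnEe grid (16·16=256): LLCCNNEE=1 LLCCNNEe=2 LLCCNNee=1 LLCCNnEE=2 LLCCNnEe=4 LLCCNnee=2 LLCCnnEE=1 LLCCnnEe=2 LLCCnnee=1 LLCcNNEE=2 LLCcNNEe=4 LLCcNNee=2 LLCcNnEE=4 LLCcNnEe=8 LLCcNnee=4 LLCcnnEE=2 LLCcnnEe=4 LLCcnnee=2 LLccNNEE=1 LLccNNEe=2 LLccNNee=1 LLccNnEE=2 LLccNnEe=4 LLccNnee=2 LLccnnEE=1 LLccnnEe=2 LLccnnee=1 LlCCNNEE=2 LlCCNNEe=4 LlCCNNee=2 LlCCNnEE=4 LlCCNnEe=8 LlCCNnee=4 LlCCnnEE=2 LlCCnnEe=4 LlCCnnee=2 LlCcNNEE=4 LlCcNNEe=8 LlCcNNee=4 LlCcNnEE=8 LlCcNnEe=16 LlCcNnee=8 LlCcnnEE=4 LlCcnnEe=8 LlCcnnee=4 LlccNNEE=2 LlccNNEe=4 LlccNNee=2 LlccNnEE=4 LlccNnEe=8 LlccNnee=4 LlccnnEE=2 LlccnnEe=4 Llccnnee=2 llCCNNEE=1 llCCNNEe=2 llCCNNee=1 llCCNnEE=2 llCCNnEe=4 llCCNnee=2 llCCnnEE=1 llCCnnEe=2 llCCnnee=1 llCcNNEE=2 llCcNNEe=4 llCcNNee=2 llCcNnEE=4 llCcNnEe=8 llCcNnee=4 llCcnnEE=2 llCcnnEe=4 llCcnnee=2 llccNNEE=1 llccNNEe=2 llccNNee=1 llccNnEE=2 llccNnEe=4 llccNnee=2 llccnnEE=1 llccnnEe=2 llccnnee=1
LLccnnee hits 1/256; gcd=1; 1÷1/256÷1 = 1/256

P(LLccnnee) = 1/256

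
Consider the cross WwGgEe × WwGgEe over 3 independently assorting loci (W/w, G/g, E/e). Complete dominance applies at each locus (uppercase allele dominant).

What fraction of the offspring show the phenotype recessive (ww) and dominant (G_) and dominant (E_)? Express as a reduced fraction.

WwGgEe gametes: WGE×1, WGe×1, WgE×1, Wge×1, wGE×1, wGe×1, wgE×1, wge×1
WwGgEe gametes: WGE×1, WGe×1, WgE×1, Wge×1, wGE×1, wGe×1, wgE×1, wge×1
WwGgEe×WwGgEe grid (8·8=64): WWGGEE=1 WWGGEe=2 WWGGee=1 WWGgEE=2 WWGgEe=4 WWGgee=2 WWggEE=1 WWggEe=2 WWggee=1 WwGGEE=2 WwGGEe=4 WwGGee=2 WwGgEE=4 WwGgEe=8 WwGgee=4 WwggEE=2 WwggEe=4 Wwggee=2 wwGGEE=1 wwGGEe=2 wwGGee=1 wwGgEE=2 wwGgEe=4 wwGgee=2 wwggEE=1 wwggEe=2 wwggee=1
ww G_ E_ hits 9/64; gcd=1; 9÷1/64÷1 = 9/64

P(ww G_ E_) = 9/64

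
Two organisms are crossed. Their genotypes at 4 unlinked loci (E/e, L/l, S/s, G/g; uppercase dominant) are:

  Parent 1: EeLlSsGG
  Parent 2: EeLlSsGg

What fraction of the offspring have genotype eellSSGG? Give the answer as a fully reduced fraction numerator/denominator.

EeLlSsGG gametes: ELSG×2, ELsG×2, ElSG×2, ElsG×2, eLSG×2, eLsG×2, elSG×2, elsG×2
EeLlSsGg gametes: ELSG×1, ELSg×1, ELsG×1, ELsg×1, ElSG×1, ElSg×1, ElsG×1, Elsg×1, eLSG×1, eLSg×1, eLsG×1, eLsg×1, elSG×1, elSg×1, elsG×1, elsg×1
EeLlSsGG×EeLlSsGg grid (16·16=256): EELLSSGG=2 EELLSSGg=2 EELLSsGG=4 EELLSsGg=4 EELLssGG=2 EELLssGg=2 EELlSSGG=4 EELlSSGg=4 EELlSsGG=8 EELlSsGg=8 EELlssGG=4 EELlssGg=4 EEllSSGG=2 EEllSSGg=2 EEllSsGG=4 EEllSsGg=4 EEllssGG=2 EEllssGg=2 EeLLSSGG=4 EeLLSSGg=4 EeLLSsGG=8 EeLLSsGg=8 EeLLssGG=4 EeLLssGg=4 EeLlSSGG=8 EeLlSSGg=8 EeLlSsGG=16 EeLlSsGg=16 EeLlssGG=8 EeLlssGg=8 EellSSGG=4 EellSSGg=4 EellSsGG=8 EellSsGg=8 EellssGG=4 EellssGg=4 eeLLSSGG=2 eeLLSSGg=2 eeLLSsGG=4 eeLLSsGg=4 eeLLssGG=2 eeLLssGg=2 eeLlSSGG=4 eeLlSSGg=4 eeLlSsGG=8 eeLlSsGg=8 eeLlssGG=4 eeLlssGg=4 eellSSGG=2 eellSSGg=2 eellSsGG=4 eellSsGg=4 eellssGG=2 eellssGg=2
eellSSGG hits 2/256; gcd=2; 2÷2/256÷2 = 1/128

P(eellSSGG) = 1/128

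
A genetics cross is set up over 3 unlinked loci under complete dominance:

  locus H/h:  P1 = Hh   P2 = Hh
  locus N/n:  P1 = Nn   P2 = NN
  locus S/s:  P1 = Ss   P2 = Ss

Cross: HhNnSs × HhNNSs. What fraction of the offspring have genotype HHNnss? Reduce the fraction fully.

HhNnSs gametes: HNS×1, HNs×1, HnS×1, Hns×1, hNS×1, hNs×1, hnS×1, hns×1
HhNNSs gametes: HNS×2, HNs×2, hNS×2, hNs×2
HhNnSs×HhNNSs grid (8·8=64): HHNNSS=2 HHNNSs=4 HHNNss=2 HHNnSS=2 HHNnSs=4 HHNnss=2 HhNNSS=4 HhNNSs=8 HhNNss=4 HhNnSS=4 HhNnSs=8 HhNnss=4 hhNNSS=2 hhNNSs=4 hhNNss=2 hhNnSS=2 hhNnSs=4 hhNnss=2
HHNnss hits 2/64; gcd=2; 2÷2/64÷2 = 1/32

P(HHNnss) = 1/32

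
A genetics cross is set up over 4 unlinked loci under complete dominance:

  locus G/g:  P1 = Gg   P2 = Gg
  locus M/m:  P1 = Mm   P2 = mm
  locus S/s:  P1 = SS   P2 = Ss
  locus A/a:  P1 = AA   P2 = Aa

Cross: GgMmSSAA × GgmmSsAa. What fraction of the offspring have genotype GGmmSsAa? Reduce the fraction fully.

GgMmSSAA gametes: GMSA×4, GmSA×4, gMSA×4, gmSA×4
GgmmSsAa gametes: GmSA×2, GmSa×2, GmsA×2, Gmsa×2, gmSA×2, gmSa×2, gmsA×2, gmsa×2
GgMmSSAA×GgmmSsAa grid (16·16=256): GGMmSSAA=8 GGMmSSAa=8 GGMmSsAA=8 GGMmSsAa=8 GGmmSSAA=8 GGmmSSAa=8 GGmmSsAA=8 GGmmSsAa=8 GgMmSSAA=16 GgMmSSAa=16 GgMmSsAA=16 GgMmSsAa=16 GgmmSSAA=16 GgmmSSAa=16 GgmmSsAA=16 GgmmSsAa=16 ggMmSSAA=8 ggMmSSAa=8 ggMmSsAA=8 ggMmSsAa=8 ggmmSSAA=8 ggmmSSAa=8 ggmmSsAA=8 ggmmSsAa=8
GGmmSsAa hits 8/256; gcd=8; 8÷8/256÷8 = 1/32

P(GGmmSsAa) = 1/32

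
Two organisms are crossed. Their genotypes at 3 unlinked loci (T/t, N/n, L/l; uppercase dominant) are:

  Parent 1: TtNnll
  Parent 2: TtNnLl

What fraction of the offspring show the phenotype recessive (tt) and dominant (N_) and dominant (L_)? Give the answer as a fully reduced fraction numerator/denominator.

TtNnll gametes: TNl×2, Tnl×2, tNl×2, tnl×2
TtNnLl gametes: TNL×1, TNl×1, TnL×1, Tnl×1, tNL×1, tNl×1, tnL×1, tnl×1
TtNnll×TtNnLl grid (8·8=64): TTNNLl=2 TTNNll=2 TTNnLl=4 TTNnll=4 TTnnLl=2 TTnnll=2 TtNNLl=4 TtNNll=4 TtNnLl=8 TtNnll=8 TtnnLl=4 Ttnnll=4 ttNNLl=2 ttNNll=2 ttNnLl=4 ttNnll=4 ttnnLl=2 ttnnll=2
tt N_ L_ hits 6/64; gcd=2; 6÷2/64÷2 = 3/32

P(tt N_ L_) = 3/32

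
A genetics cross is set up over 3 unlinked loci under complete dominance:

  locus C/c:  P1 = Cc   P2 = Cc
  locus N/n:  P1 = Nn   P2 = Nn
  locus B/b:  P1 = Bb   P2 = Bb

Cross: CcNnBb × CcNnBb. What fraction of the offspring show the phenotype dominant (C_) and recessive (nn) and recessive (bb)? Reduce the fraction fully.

CcNnBb gametes: CNB×1, CNb×1, CnB×1, Cnb×1, cNB×1, cNb×1, cnB×1, cnb×1
CcNnBb gametes: CNB×1, CNb×1, CnB×1, Cnb×1, cNB×1, cNb×1, cnB×1, cnb×1
CcNnBb×CcNnBb grid (8·8=64): CCNNBB=1 CCNNBb=2 CCNNbb=1 CCNnBB=2 CCNnBb=4 CCNnbb=2 CCnnBB=1 CCnnBb=2 CCnnbb=1 CcNNBB=2 CcNNBb=4 CcNNbb=2 CcNnBB=4 CcNnBb=8 CcNnbb=4 CcnnBB=2 CcnnBb=4 Ccnnbb=2 ccNNBB=1 ccNNBb=2 ccNNbb=1 ccNnBB=2 ccNnBb=4 ccNnbb=2 ccnnBB=1 ccnnBb=2 ccnnbb=1
C_ nn bb hits 3/64; gcd=1; 3÷1/64÷1 = 3/64

P(C_ nn bb) = 3/64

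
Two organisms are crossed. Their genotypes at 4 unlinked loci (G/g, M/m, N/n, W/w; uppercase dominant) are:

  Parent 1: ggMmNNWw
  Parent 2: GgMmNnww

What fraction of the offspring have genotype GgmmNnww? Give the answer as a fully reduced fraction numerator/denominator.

ggMmNNWw gametes: gMNW×4, gMNw×4, gmNW×4, gmNw×4
GgMmNnww gametes: GMNw×2, GMnw×2, GmNw×2, Gmnw×2, gMNw×2, gMnw×2, gmNw×2, gmnw×2
ggMmNNWw×GgMmNnww grid (16·16=256): GgMMNNWw=8 GgMMNNww=8 GgMMNnWw=8 GgMMNnww=8 GgMmNNWw=16 GgMmNNww=16 GgMmNnWw=16 GgMmNnww=16 GgmmNNWw=8 GgmmNNww=8 GgmmNnWw=8 GgmmNnww=8 ggMMNNWw=8 ggMMNNww=8 ggMMNnWw=8 ggMMNnww=8 ggMmNNWw=16 ggMmNNww=16 ggMmNnWw=16 ggMmNnww=16 ggmmNNWw=8 ggmmNNww=8 ggmmNnWw=8 ggmmNnww=8
GgmmNnww hits 8/256; gcd=8; 8÷8/256÷8 = 1/32

P(GgmmNnww) = 1/32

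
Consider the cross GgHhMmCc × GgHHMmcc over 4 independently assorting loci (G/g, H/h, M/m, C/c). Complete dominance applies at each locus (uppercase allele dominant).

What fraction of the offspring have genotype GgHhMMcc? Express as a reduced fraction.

P(GgHhMMcc) = 1/32

GgHhMmCc gametes: GHMC×1, GHMc×1, GHmC×1, GHmc×1, GhMC×1, GhMc×1, GhmC×1, Ghmc×1, gHMC×1, gHMc×1, gHmC×1, gHmc×1, ghMC×1, ghMc×1, ghmC×1, ghmc×1
GgHHMmcc gametes: GHMc×4, GHmc×4, gHMc×4, gHmc×4
GgHhMmCc×GgHHMmcc grid (16·16=256): GGHHMMCc=4 GGHHMMcc=4 GGHHMmCc=8 GGHHMmcc=8 GGHHmmCc=4 GGHHmmcc=4 GGHhMMCc=4 GGHhMMcc=4 GGHhMmCc=8 GGHhMmcc=8 GGHhmmCc=4 GGHhmmcc=4 GgHHMMCc=8 GgHHMMcc=8 GgHHMmCc=16 GgHHMmcc=16 GgHHmmCc=8 GgHHmmcc=8 GgHhMMCc=8 GgHhMMcc=8 GgHhMmCc=16 GgHhMmcc=16 GgHhmmCc=8 GgHhmmcc=8 ggHHMMCc=4 ggHHMMcc=4 ggHHMmCc=8 ggHHMmcc=8 ggHHmmCc=4 ggHHmmcc=4 ggHhMMCc=4 ggHhMMcc=4 ggHhMmCc=8 ggHhMmcc=8 ggHhmmCc=4 ggHhmmcc=4
GgHhMMcc hits 8/256; gcd=8; 8÷8/256÷8 = 1/32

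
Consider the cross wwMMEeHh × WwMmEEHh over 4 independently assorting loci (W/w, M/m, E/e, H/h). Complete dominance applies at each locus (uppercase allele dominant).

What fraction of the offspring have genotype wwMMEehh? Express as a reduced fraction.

P(wwMMEehh) = 1/32

wwMMEeHh gametes: wMEH×4, wMEh×4, wMeH×4, wMeh×4
WwMmEEHh gametes: WMEH×2, WMEh×2, WmEH×2, WmEh×2, wMEH×2, wMEh×2, wmEH×2, wmEh×2
wwMMEeHh×WwMmEEHh grid (16·16=256): WwMMEEHH=8 WwMMEEHh=16 WwMMEEhh=8 WwMMEeHH=8 WwMMEeHh=16 WwMMEehh=8 WwMmEEHH=8 WwMmEEHh=16 WwMmEEhh=8 WwMmEeHH=8 WwMmEeHh=16 WwMmEehh=8 wwMMEEHH=8 wwMMEEHh=16 wwMMEEhh=8 wwMMEeHH=8 wwMMEeHh=16 wwMMEehh=8 wwMmEEHH=8 wwMmEEHh=16 wwMmEEhh=8 wwMmEeHH=8 wwMmEeHh=16 wwMmEehh=8
wwMMEehh hits 8/256; gcd=8; 8÷8/256÷8 = 1/32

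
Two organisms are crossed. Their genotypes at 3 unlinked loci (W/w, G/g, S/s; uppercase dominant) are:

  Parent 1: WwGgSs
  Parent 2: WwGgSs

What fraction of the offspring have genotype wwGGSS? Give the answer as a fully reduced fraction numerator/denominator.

WwGgSs gametes: WGS×1, WGs×1, WgS×1, Wgs×1, wGS×1, wGs×1, wgS×1, wgs×1
WwGgSs gametes: WGS×1, WGs×1, WgS×1, Wgs×1, wGS×1, wGs×1, wgS×1, wgs×1
WwGgSs×WwGgSs grid (8·8=64): WWGGSS=1 WWGGSs=2 WWGGss=1 WWGgSS=2 WWGgSs=4 WWGgss=2 WWggSS=1 WWggSs=2 WWggss=1 WwGGSS=2 WwGGSs=4 WwGGss=2 WwGgSS=4 WwGgSs=8 WwGgss=4 WwggSS=2 WwggSs=4 Wwggss=2 wwGGSS=1 wwGGSs=2 wwGGss=1 wwGgSS=2 wwGgSs=4 wwGgss=2 wwggSS=1 wwggSs=2 wwggss=1
wwGGSS hits 1/64; gcd=1; 1÷1/64÷1 = 1/64

P(wwGGSS) = 1/64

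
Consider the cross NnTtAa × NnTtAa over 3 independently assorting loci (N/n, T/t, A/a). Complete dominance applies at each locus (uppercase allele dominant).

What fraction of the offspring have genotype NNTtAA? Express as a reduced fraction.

NnTtAa gametes: NTA×1, NTa×1, NtA×1, Nta×1, nTA×1, nTa×1, ntA×1, nta×1
NnTtAa gametes: NTA×1, NTa×1, NtA×1, Nta×1, nTA×1, nTa×1, ntA×1, nta×1
NnTtAa×NnTtAa grid (8·8=64): NNTTAA=1 NNTTAa=2 NNTTaa=1 NNTtAA=2 NNTtAa=4 NNTtaa=2 NNttAA=1 NNttAa=2 NNttaa=1 NnTTAA=2 NnTTAa=4 NnTTaa=2 NnTtAA=4 NnTtAa=8 NnTtaa=4 NnttAA=2 NnttAa=4 Nnttaa=2 nnTTAA=1 nnTTAa=2 nnTTaa=1 nnTtAA=2 nnTtAa=4 nnTtaa=2 nnttAA=1 nnttAa=2 nnttaa=1
NNTtAA hits 2/64; gcd=2; 2÷2/64÷2 = 1/32

P(NNTtAA) = 1/32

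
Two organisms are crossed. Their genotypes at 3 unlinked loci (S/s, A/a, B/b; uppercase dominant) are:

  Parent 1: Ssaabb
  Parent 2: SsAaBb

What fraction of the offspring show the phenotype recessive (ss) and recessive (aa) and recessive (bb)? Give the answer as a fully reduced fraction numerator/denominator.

P(ss aa bb) = 1/16

Ssaabb gametes: Sab×4, sab×4
SsAaBb gametes: SAB×1, SAb×1, SaB×1, Sab×1, sAB×1, sAb×1, saB×1, sab×1
Ssaabb×SsAaBb grid (8·8=64): SSAaBb=4 SSAabb=4 SSaaBb=4 SSaabb=4 SsAaBb=8 SsAabb=8 SsaaBb=8 Ssaabb=8 ssAaBb=4 ssAabb=4 ssaaBb=4 ssaabb=4
ss aa bb hits 4/64; gcd=4; 4÷4/64÷4 = 1/16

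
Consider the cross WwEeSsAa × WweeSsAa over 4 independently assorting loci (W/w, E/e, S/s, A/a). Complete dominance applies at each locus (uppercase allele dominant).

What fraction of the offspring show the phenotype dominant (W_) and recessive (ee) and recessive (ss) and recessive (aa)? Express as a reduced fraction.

WwEeSsAa gametes: WESA×1, WESa×1, WEsA×1, WEsa×1, WeSA×1, WeSa×1, WesA×1, Wesa×1, wESA×1, wESa×1, wEsA×1, wEsa×1, weSA×1, weSa×1, wesA×1, wesa×1
WweeSsAa gametes: WeSA×2, WeSa×2, WesA×2, Wesa×2, weSA×2, weSa×2, wesA×2, wesa×2
WwEeSsAa×WweeSsAa grid (16·16=256): WWEeSSAA=2 WWEeSSAa=4 WWEeSSaa=2 WWEeSsAA=4 WWEeSsAa=8 WWEeSsaa=4 WWEessAA=2 WWEessAa=4 WWEessaa=2 WWeeSSAA=2 WWeeSSAa=4 WWeeSSaa=2 WWeeSsAA=4 WWeeSsAa=8 WWeeSsaa=4 WWeessAA=2 WWeessAa=4 WWeessaa=2 WwEeSSAA=4 WwEeSSAa=8 WwEeSSaa=4 WwEeSsAA=8 WwEeSsAa=16 WwEeSsaa=8 WwEessAA=4 WwEessAa=8 WwEessaa=4 WweeSSAA=4 WweeSSAa=8 WweeSSaa=4 WweeSsAA=8 WweeSsAa=16 WweeSsaa=8 WweessAA=4 WweessAa=8 Wweessaa=4 wwEeSSAA=2 wwEeSSAa=4 wwEeSSaa=2 wwEeSsAA=4 wwEeSsAa=8 wwEeSsaa=4 wwEessAA=2 wwEessAa=4 wwEessaa=2 wweeSSAA=2 wweeSSAa=4 wweeSSaa=2 wweeSsAA=4 wweeSsAa=8 wweeSsaa=4 wweessAA=2 wweessAa=4 wweessaa=2
W_ ee ss aa hits 6/256; gcd=2; 6÷2/256÷2 = 3/128

P(W_ ee ss aa) = 3/128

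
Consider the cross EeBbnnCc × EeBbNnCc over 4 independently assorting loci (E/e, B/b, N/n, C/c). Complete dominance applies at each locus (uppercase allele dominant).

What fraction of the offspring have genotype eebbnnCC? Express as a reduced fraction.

P(eebbnnCC) = 1/128

EeBbnnCc gametes: EBnC×2, EBnc×2, EbnC×2, Ebnc×2, eBnC×2, eBnc×2, ebnC×2, ebnc×2
EeBbNnCc gametes: EBNC×1, EBNc×1, EBnC×1, EBnc×1, EbNC×1, EbNc×1, EbnC×1, Ebnc×1, eBNC×1, eBNc×1, eBnC×1, eBnc×1, ebNC×1, ebNc×1, ebnC×1, ebnc×1
EeBbnnCc×EeBbNnCc grid (16·16=256): EEBBNnCC=2 EEBBNnCc=4 EEBBNncc=2 EEBBnnCC=2 EEBBnnCc=4 EEBBnncc=2 EEBbNnCC=4 EEBbNnCc=8 EEBbNncc=4 EEBbnnCC=4 EEBbnnCc=8 EEBbnncc=4 EEbbNnCC=2 EEbbNnCc=4 EEbbNncc=2 EEbbnnCC=2 EEbbnnCc=4 EEbbnncc=2 EeBBNnCC=4 EeBBNnCc=8 EeBBNncc=4 EeBBnnCC=4 EeBBnnCc=8 EeBBnncc=4 EeBbNnCC=8 EeBbNnCc=16 EeBbNncc=8 EeBbnnCC=8 EeBbnnCc=16 EeBbnncc=8 EebbNnCC=4 EebbNnCc=8 EebbNncc=4 EebbnnCC=4 EebbnnCc=8 Eebbnncc=4 eeBBNnCC=2 eeBBNnCc=4 eeBBNncc=2 eeBBnnCC=2 eeBBnnCc=4 eeBBnncc=2 eeBbNnCC=4 eeBbNnCc=8 eeBbNncc=4 eeBbnnCC=4 eeBbnnCc=8 eeBbnncc=4 eebbNnCC=2 eebbNnCc=4 eebbNncc=2 eebbnnCC=2 eebbnnCc=4 eebbnncc=2
eebbnnCC hits 2/256; gcd=2; 2÷2/256÷2 = 1/128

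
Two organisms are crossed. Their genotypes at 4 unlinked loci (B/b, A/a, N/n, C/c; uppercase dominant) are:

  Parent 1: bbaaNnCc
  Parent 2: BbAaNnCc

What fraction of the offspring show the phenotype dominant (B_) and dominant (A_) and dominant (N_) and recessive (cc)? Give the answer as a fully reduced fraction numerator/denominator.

bbaaNnCc gametes: baNC×4, baNc×4, banC×4, banc×4
BbAaNnCc gametes: BANC×1, BANc×1, BAnC×1, BAnc×1, BaNC×1, BaNc×1, BanC×1, Banc×1, bANC×1, bANc×1, bAnC×1, bAnc×1, baNC×1, baNc×1, banC×1, banc×1
bbaaNnCc×BbAaNnCc grid (16·16=256): BbAaNNCC=4 BbAaNNCc=8 BbAaNNcc=4 BbAaNnCC=8 BbAaNnCc=16 BbAaNncc=8 BbAannCC=4 BbAannCc=8 BbAanncc=4 BbaaNNCC=4 BbaaNNCc=8 BbaaNNcc=4 BbaaNnCC=8 BbaaNnCc=16 BbaaNncc=8 BbaannCC=4 BbaannCc=8 Bbaanncc=4 bbAaNNCC=4 bbAaNNCc=8 bbAaNNcc=4 bbAaNnCC=8 bbAaNnCc=16 bbAaNncc=8 bbAannCC=4 bbAannCc=8 bbAanncc=4 bbaaNNCC=4 bbaaNNCc=8 bbaaNNcc=4 bbaaNnCC=8 bbaaNnCc=16 bbaaNncc=8 bbaannCC=4 bbaannCc=8 bbaanncc=4
B_ A_ N_ cc hits 12/256; gcd=4; 12÷4/256÷4 = 3/64

P(B_ A_ N_ cc) = 3/64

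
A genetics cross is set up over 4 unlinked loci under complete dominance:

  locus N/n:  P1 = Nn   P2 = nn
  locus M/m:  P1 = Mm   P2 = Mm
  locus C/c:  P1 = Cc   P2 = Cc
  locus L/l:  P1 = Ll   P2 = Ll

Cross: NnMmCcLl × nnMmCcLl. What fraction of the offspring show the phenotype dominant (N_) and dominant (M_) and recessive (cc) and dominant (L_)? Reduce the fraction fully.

P(N_ M_ cc L_) = 9/128

NnMmCcLl gametes: NMCL×1, NMCl×1, NMcL×1, NMcl×1, NmCL×1, NmCl×1, NmcL×1, Nmcl×1, nMCL×1, nMCl×1, nMcL×1, nMcl×1, nmCL×1, nmCl×1, nmcL×1, nmcl×1
nnMmCcLl gametes: nMCL×2, nMCl×2, nMcL×2, nMcl×2, nmCL×2, nmCl×2, nmcL×2, nmcl×2
NnMmCcLl×nnMmCcLl grid (16·16=256): NnMMCCLL=2 NnMMCCLl=4 NnMMCCll=2 NnMMCcLL=4 NnMMCcLl=8 NnMMCcll=4 NnMMccLL=2 NnMMccLl=4 NnMMccll=2 NnMmCCLL=4 NnMmCCLl=8 NnMmCCll=4 NnMmCcLL=8 NnMmCcLl=16 NnMmCcll=8 NnMmccLL=4 NnMmccLl=8 NnMmccll=4 NnmmCCLL=2 NnmmCCLl=4 NnmmCCll=2 NnmmCcLL=4 NnmmCcLl=8 NnmmCcll=4 NnmmccLL=2 NnmmccLl=4 Nnmmccll=2 nnMMCCLL=2 nnMMCCLl=4 nnMMCCll=2 nnMMCcLL=4 nnMMCcLl=8 nnMMCcll=4 nnMMccLL=2 nnMMccLl=4 nnMMccll=2 nnMmCCLL=4 nnMmCCLl=8 nnMmCCll=4 nnMmCcLL=8 nnMmCcLl=16 nnMmCcll=8 nnMmccLL=4 nnMmccLl=8 nnMmccll=4 nnmmCCLL=2 nnmmCCLl=4 nnmmCCll=2 nnmmCcLL=4 nnmmCcLl=8 nnmmCcll=4 nnmmccLL=2 nnmmccLl=4 nnmmccll=2
N_ M_ cc L_ hits 18/256; gcd=2; 18÷2/256÷2 = 9/128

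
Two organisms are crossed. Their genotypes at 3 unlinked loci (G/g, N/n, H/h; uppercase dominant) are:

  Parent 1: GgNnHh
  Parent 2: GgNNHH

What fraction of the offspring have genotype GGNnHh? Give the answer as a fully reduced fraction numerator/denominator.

GgNnHh gametes: GNH×1, GNh×1, GnH×1, Gnh×1, gNH×1, gNh×1, gnH×1, gnh×1
GgNNHH gametes: GNH×4, gNH×4
GgNnHh×GgNNHH grid (8·8=64): GGNNHH=4 GGNNHh=4 GGNnHH=4 GGNnHh=4 GgNNHH=8 GgNNHh=8 GgNnHH=8 GgNnHh=8 ggNNHH=4 ggNNHh=4 ggNnHH=4 ggNnHh=4
GGNnHh hits 4/64; gcd=4; 4÷4/64÷4 = 1/16

P(GGNnHh) = 1/16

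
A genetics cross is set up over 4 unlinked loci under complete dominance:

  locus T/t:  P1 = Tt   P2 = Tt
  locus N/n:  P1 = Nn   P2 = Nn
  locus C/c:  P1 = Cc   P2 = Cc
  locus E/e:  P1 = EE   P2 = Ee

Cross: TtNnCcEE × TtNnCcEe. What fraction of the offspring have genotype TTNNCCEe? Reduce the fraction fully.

TtNnCcEE gametes: TNCE×2, TNcE×2, TnCE×2, TncE×2, tNCE×2, tNcE×2, tnCE×2, tncE×2
TtNnCcEe gametes: TNCE×1, TNCe×1, TNcE×1, TNce×1, TnCE×1, TnCe×1, TncE×1, Tnce×1, tNCE×1, tNCe×1, tNcE×1, tNce×1, tnCE×1, tnCe×1, tncE×1, tnce×1
TtNnCcEE×TtNnCcEe grid (16·16=256): TTNNCCEE=2 TTNNCCEe=2 TTNNCcEE=4 TTNNCcEe=4 TTNNccEE=2 TTNNccEe=2 TTNnCCEE=4 TTNnCCEe=4 TTNnCcEE=8 TTNnCcEe=8 TTNnccEE=4 TTNnccEe=4 TTnnCCEE=2 TTnnCCEe=2 TTnnCcEE=4 TTnnCcEe=4 TTnnccEE=2 TTnnccEe=2 TtNNCCEE=4 TtNNCCEe=4 TtNNCcEE=8 TtNNCcEe=8 TtNNccEE=4 TtNNccEe=4 TtNnCCEE=8 TtNnCCEe=8 TtNnCcEE=16 TtNnCcEe=16 TtNnccEE=8 TtNnccEe=8 TtnnCCEE=4 TtnnCCEe=4 TtnnCcEE=8 TtnnCcEe=8 TtnnccEE=4 TtnnccEe=4 ttNNCCEE=2 ttNNCCEe=2 ttNNCcEE=4 ttNNCcEe=4 ttNNccEE=2 ttNNccEe=2 ttNnCCEE=4 ttNnCCEe=4 ttNnCcEE=8 ttNnCcEe=8 ttNnccEE=4 ttNnccEe=4 ttnnCCEE=2 ttnnCCEe=2 ttnnCcEE=4 ttnnCcEe=4 ttnnccEE=2 ttnnccEe=2
TTNNCCEe hits 2/256; gcd=2; 2÷2/256÷2 = 1/128

P(TTNNCCEe) = 1/128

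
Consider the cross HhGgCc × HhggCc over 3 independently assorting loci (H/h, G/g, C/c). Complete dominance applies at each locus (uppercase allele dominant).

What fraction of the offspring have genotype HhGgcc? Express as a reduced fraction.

P(HhGgcc) = 1/16

HhGgCc gametes: HGC×1, HGc×1, HgC×1, Hgc×1, hGC×1, hGc×1, hgC×1, hgc×1
HhggCc gametes: HgC×2, Hgc×2, hgC×2, hgc×2
HhGgCc×HhggCc grid (8·8=64): HHGgCC=2 HHGgCc=4 HHGgcc=2 HHggCC=2 HHggCc=4 HHggcc=2 HhGgCC=4 HhGgCc=8 HhGgcc=4 HhggCC=4 HhggCc=8 Hhggcc=4 hhGgCC=2 hhGgCc=4 hhGgcc=2 hhggCC=2 hhggCc=4 hhggcc=2
HhGgcc hits 4/64; gcd=4; 4÷4/64÷4 = 1/16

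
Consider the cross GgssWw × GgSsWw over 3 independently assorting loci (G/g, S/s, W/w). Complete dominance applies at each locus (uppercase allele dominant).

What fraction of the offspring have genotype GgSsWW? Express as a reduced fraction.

P(GgSsWW) = 1/16

GgssWw gametes: GsW×2, Gsw×2, gsW×2, gsw×2
GgSsWw gametes: GSW×1, GSw×1, GsW×1, Gsw×1, gSW×1, gSw×1, gsW×1, gsw×1
GgssWw×GgSsWw grid (8·8=64): GGSsWW=2 GGSsWw=4 GGSsww=2 GGssWW=2 GGssWw=4 GGssww=2 GgSsWW=4 GgSsWw=8 GgSsww=4 GgssWW=4 GgssWw=8 Ggssww=4 ggSsWW=2 ggSsWw=4 ggSsww=2 ggssWW=2 ggssWw=4 ggssww=2
GgSsWW hits 4/64; gcd=4; 4÷4/64÷4 = 1/16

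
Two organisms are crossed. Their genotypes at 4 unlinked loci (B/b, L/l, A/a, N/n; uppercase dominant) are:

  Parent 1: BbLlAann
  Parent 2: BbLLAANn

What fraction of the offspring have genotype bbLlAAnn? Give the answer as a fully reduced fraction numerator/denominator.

BbLlAann gametes: BLAn×2, BLan×2, BlAn×2, Blan×2, bLAn×2, bLan×2, blAn×2, blan×2
BbLLAANn gametes: BLAN×4, BLAn×4, bLAN×4, bLAn×4
BbLlAann×BbLLAANn grid (16·16=256): BBLLAANn=8 BBLLAAnn=8 BBLLAaNn=8 BBLLAann=8 BBLlAANn=8 BBLlAAnn=8 BBLlAaNn=8 BBLlAann=8 BbLLAANn=16 BbLLAAnn=16 BbLLAaNn=16 BbLLAann=16 BbLlAANn=16 BbLlAAnn=16 BbLlAaNn=16 BbLlAann=16 bbLLAANn=8 bbLLAAnn=8 bbLLAaNn=8 bbLLAann=8 bbLlAANn=8 bbLlAAnn=8 bbLlAaNn=8 bbLlAann=8
bbLlAAnn hits 8/256; gcd=8; 8÷8/256÷8 = 1/32

P(bbLlAAnn) = 1/32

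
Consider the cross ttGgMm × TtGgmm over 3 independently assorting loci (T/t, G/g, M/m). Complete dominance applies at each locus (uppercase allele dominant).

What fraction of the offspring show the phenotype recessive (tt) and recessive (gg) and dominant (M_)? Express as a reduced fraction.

ttGgMm gametes: tGM×2, tGm×2, tgM×2, tgm×2
TtGgmm gametes: TGm×2, Tgm×2, tGm×2, tgm×2
ttGgMm×TtGgmm grid (8·8=64): TtGGMm=4 TtGGmm=4 TtGgMm=8 TtGgmm=8 TtggMm=4 Ttggmm=4 ttGGMm=4 ttGGmm=4 ttGgMm=8 ttGgmm=8 ttggMm=4 ttggmm=4
tt gg M_ hits 4/64; gcd=4; 4÷4/64÷4 = 1/16

P(tt gg M_) = 1/16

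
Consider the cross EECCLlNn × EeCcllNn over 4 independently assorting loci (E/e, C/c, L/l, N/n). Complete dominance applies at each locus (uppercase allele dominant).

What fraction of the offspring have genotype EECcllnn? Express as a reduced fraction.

P(EECcllnn) = 1/32

EECCLlNn gametes: ECLN×4, ECLn×4, EClN×4, ECln×4
EeCcllNn gametes: EClN×2, ECln×2, EclN×2, Ecln×2, eClN×2, eCln×2, eclN×2, ecln×2
EECCLlNn×EeCcllNn grid (16·16=256): EECCLlNN=8 EECCLlNn=16 EECCLlnn=8 EECCllNN=8 EECCllNn=16 EECCllnn=8 EECcLlNN=8 EECcLlNn=16 EECcLlnn=8 EECcllNN=8 EECcllNn=16 EECcllnn=8 EeCCLlNN=8 EeCCLlNn=16 EeCCLlnn=8 EeCCllNN=8 EeCCllNn=16 EeCCllnn=8 EeCcLlNN=8 EeCcLlNn=16 EeCcLlnn=8 EeCcllNN=8 EeCcllNn=16 EeCcllnn=8
EECcllnn hits 8/256; gcd=8; 8÷8/256÷8 = 1/32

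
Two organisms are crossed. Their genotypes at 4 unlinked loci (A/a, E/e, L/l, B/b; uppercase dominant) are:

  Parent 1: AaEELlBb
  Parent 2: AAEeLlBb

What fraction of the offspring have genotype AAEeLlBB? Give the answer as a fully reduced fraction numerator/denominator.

P(AAEeLlBB) = 1/32

AaEELlBb gametes: AELB×2, AELb×2, AElB×2, AElb×2, aELB×2, aELb×2, aElB×2, aElb×2
AAEeLlBb gametes: AELB×2, AELb×2, AElB×2, AElb×2, AeLB×2, AeLb×2, AelB×2, Aelb×2
AaEELlBb×AAEeLlBb grid (16·16=256): AAEELLBB=4 AAEELLBb=8 AAEELLbb=4 AAEELlBB=8 AAEELlBb=16 AAEELlbb=8 AAEEllBB=4 AAEEllBb=8 AAEEllbb=4 AAEeLLBB=4 AAEeLLBb=8 AAEeLLbb=4 AAEeLlBB=8 AAEeLlBb=16 AAEeLlbb=8 AAEellBB=4 AAEellBb=8 AAEellbb=4 AaEELLBB=4 AaEELLBb=8 AaEELLbb=4 AaEELlBB=8 AaEELlBb=16 AaEELlbb=8 AaEEllBB=4 AaEEllBb=8 AaEEllbb=4 AaEeLLBB=4 AaEeLLBb=8 AaEeLLbb=4 AaEeLlBB=8 AaEeLlBb=16 AaEeLlbb=8 AaEellBB=4 AaEellBb=8 AaEellbb=4
AAEeLlBB hits 8/256; gcd=8; 8÷8/256÷8 = 1/32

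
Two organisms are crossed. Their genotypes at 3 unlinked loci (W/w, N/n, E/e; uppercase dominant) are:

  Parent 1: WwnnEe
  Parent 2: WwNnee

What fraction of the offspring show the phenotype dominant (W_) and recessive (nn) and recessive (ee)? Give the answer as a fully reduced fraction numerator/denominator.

P(W_ nn ee) = 3/16

WwnnEe gametes: WnE×2, Wne×2, wnE×2, wne×2
WwNnee gametes: WNe×2, Wne×2, wNe×2, wne×2
WwnnEe×WwNnee grid (8·8=64): WWNnEe=4 WWNnee=4 WWnnEe=4 WWnnee=4 WwNnEe=8 WwNnee=8 WwnnEe=8 Wwnnee=8 wwNnEe=4 wwNnee=4 wwnnEe=4 wwnnee=4
W_ nn ee hits 12/64; gcd=4; 12÷4/64÷4 = 3/16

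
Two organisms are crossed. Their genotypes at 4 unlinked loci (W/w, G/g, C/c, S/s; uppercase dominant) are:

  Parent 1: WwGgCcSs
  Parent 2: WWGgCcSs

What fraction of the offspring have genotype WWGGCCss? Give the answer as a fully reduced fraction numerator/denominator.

P(WWGGCCss) = 1/128

WwGgCcSs gametes: WGCS×1, WGCs×1, WGcS×1, WGcs×1, WgCS×1, WgCs×1, WgcS×1, Wgcs×1, wGCS×1, wGCs×1, wGcS×1, wGcs×1, wgCS×1, wgCs×1, wgcS×1, wgcs×1
WWGgCcSs gametes: WGCS×2, WGCs×2, WGcS×2, WGcs×2, WgCS×2, WgCs×2, WgcS×2, Wgcs×2
WwGgCcSs×WWGgCcSs grid (16·16=256): WWGGCCSS=2 WWGGCCSs=4 WWGGCCss=2 WWGGCcSS=4 WWGGCcSs=8 WWGGCcss=4 WWGGccSS=2 WWGGccSs=4 WWGGccss=2 WWGgCCSS=4 WWGgCCSs=8 WWGgCCss=4 WWGgCcSS=8 WWGgCcSs=16 WWGgCcss=8 WWGgccSS=4 WWGgccSs=8 WWGgccss=4 WWggCCSS=2 WWggCCSs=4 WWggCCss=2 WWggCcSS=4 WWggCcSs=8 WWggCcss=4 WWggccSS=2 WWggccSs=4 WWggccss=2 WwGGCCSS=2 WwGGCCSs=4 WwGGCCss=2 WwGGCcSS=4 WwGGCcSs=8 WwGGCcss=4 WwGGccSS=2 WwGGccSs=4 WwGGccss=2 WwGgCCSS=4 WwGgCCSs=8 WwGgCCss=4 WwGgCcSS=8 WwGgCcSs=16 WwGgCcss=8 WwGgccSS=4 WwGgccSs=8 WwGgccss=4 WwggCCSS=2 WwggCCSs=4 WwggCCss=2 WwggCcSS=4 WwggCcSs=8 WwggCcss=4 WwggccSS=2 WwggccSs=4 Wwggccss=2
WWGGCCss hits 2/256; gcd=2; 2÷2/256÷2 = 1/128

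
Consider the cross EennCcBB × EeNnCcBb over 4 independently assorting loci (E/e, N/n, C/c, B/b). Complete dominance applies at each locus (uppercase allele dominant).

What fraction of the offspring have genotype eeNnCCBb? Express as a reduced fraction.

EennCcBB gametes: EnCB×4, EncB×4, enCB×4, encB×4
EeNnCcBb gametes: ENCB×1, ENCb×1, ENcB×1, ENcb×1, EnCB×1, EnCb×1, EncB×1, Encb×1, eNCB×1, eNCb×1, eNcB×1, eNcb×1, enCB×1, enCb×1, encB×1, encb×1
EennCcBB×EeNnCcBb grid (16·16=256): EENnCCBB=4 EENnCCBb=4 EENnCcBB=8 EENnCcBb=8 EENnccBB=4 EENnccBb=4 EEnnCCBB=4 EEnnCCBb=4 EEnnCcBB=8 EEnnCcBb=8 EEnnccBB=4 EEnnccBb=4 EeNnCCBB=8 EeNnCCBb=8 EeNnCcBB=16 EeNnCcBb=16 EeNnccBB=8 EeNnccBb=8 EennCCBB=8 EennCCBb=8 EennCcBB=16 EennCcBb=16 EennccBB=8 EennccBb=8 eeNnCCBB=4 eeNnCCBb=4 eeNnCcBB=8 eeNnCcBb=8 eeNnccBB=4 eeNnccBb=4 eennCCBB=4 eennCCBb=4 eennCcBB=8 eennCcBb=8 eennccBB=4 eennccBb=4
eeNnCCBb hits 4/256; gcd=4; 4÷4/256÷4 = 1/64

P(eeNnCCBb) = 1/64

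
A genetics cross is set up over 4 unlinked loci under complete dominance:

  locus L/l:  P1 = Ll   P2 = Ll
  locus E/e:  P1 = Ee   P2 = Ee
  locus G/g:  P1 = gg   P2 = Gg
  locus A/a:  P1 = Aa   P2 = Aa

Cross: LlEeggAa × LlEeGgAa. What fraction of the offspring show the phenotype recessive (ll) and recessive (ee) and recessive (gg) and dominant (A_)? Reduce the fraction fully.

LlEeggAa gametes: LEgA×2, LEga×2, LegA×2, Lega×2, lEgA×2, lEga×2, legA×2, lega×2
LlEeGgAa gametes: LEGA×1, LEGa×1, LEgA×1, LEga×1, LeGA×1, LeGa×1, LegA×1, Lega×1, lEGA×1, lEGa×1, lEgA×1, lEga×1, leGA×1, leGa×1, legA×1, lega×1
LlEeggAa×LlEeGgAa grid (16·16=256): LLEEGgAA=2 LLEEGgAa=4 LLEEGgaa=2 LLEEggAA=2 LLEEggAa=4 LLEEggaa=2 LLEeGgAA=4 LLEeGgAa=8 LLEeGgaa=4 LLEeggAA=4 LLEeggAa=8 LLEeggaa=4 LLeeGgAA=2 LLeeGgAa=4 LLeeGgaa=2 LLeeggAA=2 LLeeggAa=4 LLeeggaa=2 LlEEGgAA=4 LlEEGgAa=8 LlEEGgaa=4 LlEEggAA=4 LlEEggAa=8 LlEEggaa=4 LlEeGgAA=8 LlEeGgAa=16 LlEeGgaa=8 LlEeggAA=8 LlEeggAa=16 LlEeggaa=8 LleeGgAA=4 LleeGgAa=8 LleeGgaa=4 LleeggAA=4 LleeggAa=8 Lleeggaa=4 llEEGgAA=2 llEEGgAa=4 llEEGgaa=2 llEEggAA=2 llEEggAa=4 llEEggaa=2 llEeGgAA=4 llEeGgAa=8 llEeGgaa=4 llEeggAA=4 llEeggAa=8 llEeggaa=4 lleeGgAA=2 lleeGgAa=4 lleeGgaa=2 lleeggAA=2 lleeggAa=4 lleeggaa=2
ll ee gg A_ hits 6/256; gcd=2; 6÷2/256÷2 = 3/128

P(ll ee gg A_) = 3/128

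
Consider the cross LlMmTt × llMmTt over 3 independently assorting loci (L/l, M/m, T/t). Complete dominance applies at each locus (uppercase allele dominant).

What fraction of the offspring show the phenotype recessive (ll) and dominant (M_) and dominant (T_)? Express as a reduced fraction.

P(ll M_ T_) = 9/32

LlMmTt gametes: LMT×1, LMt×1, LmT×1, Lmt×1, lMT×1, lMt×1, lmT×1, lmt×1
llMmTt gametes: lMT×2, lMt×2, lmT×2, lmt×2
LlMmTt×llMmTt grid (8·8=64): LlMMTT=2 LlMMTt=4 LlMMtt=2 LlMmTT=4 LlMmTt=8 LlMmtt=4 LlmmTT=2 LlmmTt=4 Llmmtt=2 llMMTT=2 llMMTt=4 llMMtt=2 llMmTT=4 llMmTt=8 llMmtt=4 llmmTT=2 llmmTt=4 llmmtt=2
ll M_ T_ hits 18/64; gcd=2; 18÷2/64÷2 = 9/32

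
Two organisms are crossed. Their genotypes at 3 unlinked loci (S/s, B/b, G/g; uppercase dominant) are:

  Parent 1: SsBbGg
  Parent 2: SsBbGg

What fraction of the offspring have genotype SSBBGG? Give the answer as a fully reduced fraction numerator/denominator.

SsBbGg gametes: SBG×1, SBg×1, SbG×1, Sbg×1, sBG×1, sBg×1, sbG×1, sbg×1
SsBbGg gametes: SBG×1, SBg×1, SbG×1, Sbg×1, sBG×1, sBg×1, sbG×1, sbg×1
SsBbGg×SsBbGg grid (8·8=64): SSBBGG=1 SSBBGg=2 SSBBgg=1 SSBbGG=2 SSBbGg=4 SSBbgg=2 SSbbGG=1 SSbbGg=2 SSbbgg=1 SsBBGG=2 SsBBGg=4 SsBBgg=2 SsBbGG=4 SsBbGg=8 SsBbgg=4 SsbbGG=2 SsbbGg=4 Ssbbgg=2 ssBBGG=1 ssBBGg=2 ssBBgg=1 ssBbGG=2 ssBbGg=4 ssBbgg=2 ssbbGG=1 ssbbGg=2 ssbbgg=1
SSBBGG hits 1/64; gcd=1; 1÷1/64÷1 = 1/64

P(SSBBGG) = 1/64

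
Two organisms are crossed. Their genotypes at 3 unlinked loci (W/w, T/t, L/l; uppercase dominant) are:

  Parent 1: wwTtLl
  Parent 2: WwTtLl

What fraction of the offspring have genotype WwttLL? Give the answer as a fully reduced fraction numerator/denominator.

P(WwttLL) = 1/32

wwTtLl gametes: wTL×2, wTl×2, wtL×2, wtl×2
WwTtLl gametes: WTL×1, WTl×1, WtL×1, Wtl×1, wTL×1, wTl×1, wtL×1, wtl×1
wwTtLl×WwTtLl grid (8·8=64): WwTTLL=2 WwTTLl=4 WwTTll=2 WwTtLL=4 WwTtLl=8 WwTtll=4 WwttLL=2 WwttLl=4 Wwttll=2 wwTTLL=2 wwTTLl=4 wwTTll=2 wwTtLL=4 wwTtLl=8 wwTtll=4 wwttLL=2 wwttLl=4 wwttll=2
WwttLL hits 2/64; gcd=2; 2÷2/64÷2 = 1/32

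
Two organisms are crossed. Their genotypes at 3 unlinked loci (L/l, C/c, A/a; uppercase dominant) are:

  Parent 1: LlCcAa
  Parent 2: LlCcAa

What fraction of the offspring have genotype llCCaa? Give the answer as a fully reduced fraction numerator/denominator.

P(llCCaa) = 1/64

LlCcAa gametes: LCA×1, LCa×1, LcA×1, Lca×1, lCA×1, lCa×1, lcA×1, lca×1
LlCcAa gametes: LCA×1, LCa×1, LcA×1, Lca×1, lCA×1, lCa×1, lcA×1, lca×1
LlCcAa×LlCcAa grid (8·8=64): LLCCAA=1 LLCCAa=2 LLCCaa=1 LLCcAA=2 LLCcAa=4 LLCcaa=2 LLccAA=1 LLccAa=2 LLccaa=1 LlCCAA=2 LlCCAa=4 LlCCaa=2 LlCcAA=4 LlCcAa=8 LlCcaa=4 LlccAA=2 LlccAa=4 Llccaa=2 llCCAA=1 llCCAa=2 llCCaa=1 llCcAA=2 llCcAa=4 llCcaa=2 llccAA=1 llccAa=2 llccaa=1
llCCaa hits 1/64; gcd=1; 1÷1/64÷1 = 1/64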